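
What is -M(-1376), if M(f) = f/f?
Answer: -1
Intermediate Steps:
M(f) = 1
-M(-1376) = -1*1 = -1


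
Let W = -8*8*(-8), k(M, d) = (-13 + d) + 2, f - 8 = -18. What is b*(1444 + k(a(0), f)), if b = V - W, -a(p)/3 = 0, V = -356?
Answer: -1235164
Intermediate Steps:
f = -10 (f = 8 - 18 = -10)
a(p) = 0 (a(p) = -3*0 = 0)
k(M, d) = -11 + d
W = 512 (W = -64*(-8) = 512)
b = -868 (b = -356 - 1*512 = -356 - 512 = -868)
b*(1444 + k(a(0), f)) = -868*(1444 + (-11 - 10)) = -868*(1444 - 21) = -868*1423 = -1235164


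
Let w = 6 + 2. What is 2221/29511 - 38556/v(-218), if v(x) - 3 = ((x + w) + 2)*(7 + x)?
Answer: -1040344205/1295267301 ≈ -0.80319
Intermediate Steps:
w = 8
v(x) = 3 + (7 + x)*(10 + x) (v(x) = 3 + ((x + 8) + 2)*(7 + x) = 3 + ((8 + x) + 2)*(7 + x) = 3 + (10 + x)*(7 + x) = 3 + (7 + x)*(10 + x))
2221/29511 - 38556/v(-218) = 2221/29511 - 38556/(73 + (-218)**2 + 17*(-218)) = 2221*(1/29511) - 38556/(73 + 47524 - 3706) = 2221/29511 - 38556/43891 = -1040344205/1295267301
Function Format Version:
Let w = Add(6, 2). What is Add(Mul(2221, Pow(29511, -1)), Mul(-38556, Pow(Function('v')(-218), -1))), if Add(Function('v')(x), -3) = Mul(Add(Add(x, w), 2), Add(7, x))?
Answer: Rational(-1040344205, 1295267301) ≈ -0.80319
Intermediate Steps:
w = 8
Function('v')(x) = Add(3, Mul(Add(7, x), Add(10, x))) (Function('v')(x) = Add(3, Mul(Add(Add(x, 8), 2), Add(7, x))) = Add(3, Mul(Add(Add(8, x), 2), Add(7, x))) = Add(3, Mul(Add(10, x), Add(7, x))) = Add(3, Mul(Add(7, x), Add(10, x))))
Add(Mul(2221, Pow(29511, -1)), Mul(-38556, Pow(Function('v')(-218), -1))) = Add(Mul(2221, Pow(29511, -1)), Mul(-38556, Pow(Add(73, Pow(-218, 2), Mul(17, -218)), -1))) = Add(Mul(2221, Rational(1, 29511)), Mul(-38556, Pow(Add(73, 47524, -3706), -1))) = Add(Rational(2221, 29511), Mul(-38556, Pow(43891, -1))) = Add(Rational(2221, 29511), Mul(-38556, Rational(1, 43891))) = Add(Rational(2221, 29511), Rational(-38556, 43891)) = Rational(-1040344205, 1295267301)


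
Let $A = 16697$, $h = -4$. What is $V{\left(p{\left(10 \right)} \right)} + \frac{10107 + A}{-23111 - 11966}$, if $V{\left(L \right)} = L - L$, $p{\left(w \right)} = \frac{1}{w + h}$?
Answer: $- \frac{26804}{35077} \approx -0.76415$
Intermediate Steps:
$p{\left(w \right)} = \frac{1}{-4 + w}$ ($p{\left(w \right)} = \frac{1}{w - 4} = \frac{1}{-4 + w}$)
$V{\left(L \right)} = 0$
$V{\left(p{\left(10 \right)} \right)} + \frac{10107 + A}{-23111 - 11966} = 0 + \frac{10107 + 16697}{-23111 - 11966} = 0 + \frac{26804}{-35077} = 0 + 26804 \left(- \frac{1}{35077}\right) = 0 - \frac{26804}{35077} = - \frac{26804}{35077}$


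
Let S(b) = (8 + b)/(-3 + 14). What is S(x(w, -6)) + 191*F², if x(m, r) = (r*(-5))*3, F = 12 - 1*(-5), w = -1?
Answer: 607287/11 ≈ 55208.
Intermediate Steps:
F = 17 (F = 12 + 5 = 17)
x(m, r) = -15*r (x(m, r) = -5*r*3 = -15*r)
S(b) = 8/11 + b/11 (S(b) = (8 + b)/11 = (8 + b)*(1/11) = 8/11 + b/11)
S(x(w, -6)) + 191*F² = (8/11 + (-15*(-6))/11) + 191*17² = (8/11 + (1/11)*90) + 191*289 = (8/11 + 90/11) + 55199 = 98/11 + 55199 = 607287/11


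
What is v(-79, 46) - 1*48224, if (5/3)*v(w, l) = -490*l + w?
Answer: -308977/5 ≈ -61795.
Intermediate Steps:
v(w, l) = -294*l + 3*w/5 (v(w, l) = 3*(-490*l + w)/5 = 3*(w - 490*l)/5 = -294*l + 3*w/5)
v(-79, 46) - 1*48224 = (-294*46 + (⅗)*(-79)) - 1*48224 = (-13524 - 237/5) - 48224 = -67857/5 - 48224 = -308977/5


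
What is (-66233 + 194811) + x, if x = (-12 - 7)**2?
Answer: 128939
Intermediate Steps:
x = 361 (x = (-19)**2 = 361)
(-66233 + 194811) + x = (-66233 + 194811) + 361 = 128578 + 361 = 128939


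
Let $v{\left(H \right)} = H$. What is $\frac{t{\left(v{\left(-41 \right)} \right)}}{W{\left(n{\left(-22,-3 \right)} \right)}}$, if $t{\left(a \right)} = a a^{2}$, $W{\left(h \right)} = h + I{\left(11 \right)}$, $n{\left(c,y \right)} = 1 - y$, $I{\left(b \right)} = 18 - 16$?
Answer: $- \frac{68921}{6} \approx -11487.0$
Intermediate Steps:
$I{\left(b \right)} = 2$ ($I{\left(b \right)} = 18 - 16 = 2$)
$W{\left(h \right)} = 2 + h$ ($W{\left(h \right)} = h + 2 = 2 + h$)
$t{\left(a \right)} = a^{3}$
$\frac{t{\left(v{\left(-41 \right)} \right)}}{W{\left(n{\left(-22,-3 \right)} \right)}} = \frac{\left(-41\right)^{3}}{2 + \left(1 - -3\right)} = - \frac{68921}{2 + \left(1 + 3\right)} = - \frac{68921}{2 + 4} = - \frac{68921}{6}$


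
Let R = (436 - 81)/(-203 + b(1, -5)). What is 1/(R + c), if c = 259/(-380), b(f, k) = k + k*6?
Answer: -45220/98271 ≈ -0.46016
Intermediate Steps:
b(f, k) = 7*k (b(f, k) = k + 6*k = 7*k)
c = -259/380 (c = 259*(-1/380) = -259/380 ≈ -0.68158)
R = -355/238 (R = (436 - 81)/(-203 + 7*(-5)) = 355/(-203 - 35) = 355/(-238) = 355*(-1/238) = -355/238 ≈ -1.4916)
1/(R + c) = 1/(-355/238 - 259/380) = 1/(-98271/45220) = -45220/98271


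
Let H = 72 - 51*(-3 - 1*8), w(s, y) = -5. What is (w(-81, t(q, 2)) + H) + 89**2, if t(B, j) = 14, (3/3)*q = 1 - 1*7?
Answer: 8549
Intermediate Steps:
q = -6 (q = 1 - 1*7 = 1 - 7 = -6)
H = 633 (H = 72 - 51*(-3 - 8) = 72 - 51*(-11) = 72 + 561 = 633)
(w(-81, t(q, 2)) + H) + 89**2 = (-5 + 633) + 89**2 = 628 + 7921 = 8549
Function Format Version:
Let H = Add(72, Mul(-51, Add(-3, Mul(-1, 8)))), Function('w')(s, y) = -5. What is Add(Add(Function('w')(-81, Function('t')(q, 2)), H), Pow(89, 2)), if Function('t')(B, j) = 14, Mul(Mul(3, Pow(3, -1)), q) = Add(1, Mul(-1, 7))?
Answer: 8549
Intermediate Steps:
q = -6 (q = Add(1, Mul(-1, 7)) = Add(1, -7) = -6)
H = 633 (H = Add(72, Mul(-51, Add(-3, -8))) = Add(72, Mul(-51, -11)) = Add(72, 561) = 633)
Add(Add(Function('w')(-81, Function('t')(q, 2)), H), Pow(89, 2)) = Add(Add(-5, 633), Pow(89, 2)) = Add(628, 7921) = 8549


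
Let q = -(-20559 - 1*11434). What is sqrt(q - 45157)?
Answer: 2*I*sqrt(3291) ≈ 114.73*I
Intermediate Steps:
q = 31993 (q = -(-20559 - 11434) = -1*(-31993) = 31993)
sqrt(q - 45157) = sqrt(31993 - 45157) = sqrt(-13164) = 2*I*sqrt(3291)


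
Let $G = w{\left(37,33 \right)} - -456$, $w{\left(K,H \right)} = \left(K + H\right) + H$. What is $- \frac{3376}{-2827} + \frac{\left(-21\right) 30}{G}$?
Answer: $\frac{106174}{1580293} \approx 0.067186$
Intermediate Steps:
$w{\left(K,H \right)} = K + 2 H$ ($w{\left(K,H \right)} = \left(H + K\right) + H = K + 2 H$)
$G = 559$ ($G = \left(37 + 2 \cdot 33\right) - -456 = \left(37 + 66\right) + 456 = 103 + 456 = 559$)
$- \frac{3376}{-2827} + \frac{\left(-21\right) 30}{G} = - \frac{3376}{-2827} + \frac{\left(-21\right) 30}{559} = \left(-3376\right) \left(- \frac{1}{2827}\right) - \frac{630}{559} = \frac{3376}{2827} - \frac{630}{559} = \frac{106174}{1580293}$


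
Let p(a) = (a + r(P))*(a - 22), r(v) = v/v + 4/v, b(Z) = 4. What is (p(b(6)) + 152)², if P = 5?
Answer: 56644/25 ≈ 2265.8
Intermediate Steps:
r(v) = 1 + 4/v
p(a) = (-22 + a)*(9/5 + a) (p(a) = (a + (4 + 5)/5)*(a - 22) = (a + (⅕)*9)*(-22 + a) = (a + 9/5)*(-22 + a) = (9/5 + a)*(-22 + a) = (-22 + a)*(9/5 + a))
(p(b(6)) + 152)² = ((-198/5 + 4² - 101/5*4) + 152)² = ((-198/5 + 16 - 404/5) + 152)² = (-522/5 + 152)² = (238/5)² = 56644/25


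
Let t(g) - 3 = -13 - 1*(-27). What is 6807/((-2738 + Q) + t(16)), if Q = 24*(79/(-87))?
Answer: -197403/79541 ≈ -2.4818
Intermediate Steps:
t(g) = 17 (t(g) = 3 + (-13 - 1*(-27)) = 3 + (-13 + 27) = 3 + 14 = 17)
Q = -632/29 (Q = 24*(79*(-1/87)) = 24*(-79/87) = -632/29 ≈ -21.793)
6807/((-2738 + Q) + t(16)) = 6807/((-2738 - 632/29) + 17) = 6807/(-80034/29 + 17) = 6807/(-79541/29) = 6807*(-29/79541) = -197403/79541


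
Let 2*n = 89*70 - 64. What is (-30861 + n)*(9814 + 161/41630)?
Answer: -246715126483/905 ≈ -2.7261e+8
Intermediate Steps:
n = 3083 (n = (89*70 - 64)/2 = (6230 - 64)/2 = (½)*6166 = 3083)
(-30861 + n)*(9814 + 161/41630) = (-30861 + 3083)*(9814 + 161/41630) = -27778*(9814 + 161*(1/41630)) = -27778*(9814 + 7/1810) = -27778*17763347/1810 = -246715126483/905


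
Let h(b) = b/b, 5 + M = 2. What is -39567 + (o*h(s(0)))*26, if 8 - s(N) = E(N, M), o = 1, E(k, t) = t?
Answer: -39541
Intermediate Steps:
M = -3 (M = -5 + 2 = -3)
s(N) = 11 (s(N) = 8 - 1*(-3) = 8 + 3 = 11)
h(b) = 1
-39567 + (o*h(s(0)))*26 = -39567 + (1*1)*26 = -39567 + 1*26 = -39567 + 26 = -39541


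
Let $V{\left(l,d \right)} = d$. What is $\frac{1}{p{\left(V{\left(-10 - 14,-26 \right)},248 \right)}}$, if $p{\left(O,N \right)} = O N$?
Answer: $- \frac{1}{6448} \approx -0.00015509$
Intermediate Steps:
$p{\left(O,N \right)} = N O$
$\frac{1}{p{\left(V{\left(-10 - 14,-26 \right)},248 \right)}} = \frac{1}{248 \left(-26\right)} = \frac{1}{-6448} = - \frac{1}{6448}$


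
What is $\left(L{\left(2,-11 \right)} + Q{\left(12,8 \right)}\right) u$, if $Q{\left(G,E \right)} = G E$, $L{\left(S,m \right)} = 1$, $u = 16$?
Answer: $1552$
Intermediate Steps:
$Q{\left(G,E \right)} = E G$
$\left(L{\left(2,-11 \right)} + Q{\left(12,8 \right)}\right) u = \left(1 + 8 \cdot 12\right) 16 = \left(1 + 96\right) 16 = 97 \cdot 16 = 1552$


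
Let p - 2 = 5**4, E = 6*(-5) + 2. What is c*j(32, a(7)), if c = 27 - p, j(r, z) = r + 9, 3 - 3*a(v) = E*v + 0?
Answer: -24600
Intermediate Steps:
E = -28 (E = -30 + 2 = -28)
p = 627 (p = 2 + 5**4 = 2 + 625 = 627)
a(v) = 1 + 28*v/3 (a(v) = 1 - (-28*v + 0)/3 = 1 - (-28)*v/3 = 1 + 28*v/3)
j(r, z) = 9 + r
c = -600 (c = 27 - 1*627 = 27 - 627 = -600)
c*j(32, a(7)) = -600*(9 + 32) = -600*41 = -24600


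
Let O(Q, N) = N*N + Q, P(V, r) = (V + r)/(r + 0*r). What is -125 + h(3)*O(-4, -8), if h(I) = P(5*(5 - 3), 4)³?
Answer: 4895/2 ≈ 2447.5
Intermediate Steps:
P(V, r) = (V + r)/r (P(V, r) = (V + r)/(r + 0) = (V + r)/r)
O(Q, N) = Q + N² (O(Q, N) = N² + Q = Q + N²)
h(I) = 343/8 (h(I) = ((5*(5 - 3) + 4)/4)³ = ((5*2 + 4)/4)³ = ((10 + 4)/4)³ = ((¼)*14)³ = (7/2)³ = 343/8)
-125 + h(3)*O(-4, -8) = -125 + 343*(-4 + (-8)²)/8 = -125 + 343*(-4 + 64)/8 = -125 + (343/8)*60 = -125 + 5145/2 = 4895/2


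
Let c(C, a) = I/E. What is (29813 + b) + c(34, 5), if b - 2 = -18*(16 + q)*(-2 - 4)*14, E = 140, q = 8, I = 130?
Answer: 925455/14 ≈ 66104.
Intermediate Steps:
c(C, a) = 13/14 (c(C, a) = 130/140 = 130*(1/140) = 13/14)
b = 36290 (b = 2 - 18*(16 + 8)*(-2 - 4)*14 = 2 - 432*(-6)*14 = 2 - 18*(-144)*14 = 2 + 2592*14 = 2 + 36288 = 36290)
(29813 + b) + c(34, 5) = (29813 + 36290) + 13/14 = 66103 + 13/14 = 925455/14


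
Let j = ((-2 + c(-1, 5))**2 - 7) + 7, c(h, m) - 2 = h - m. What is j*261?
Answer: 9396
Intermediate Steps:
c(h, m) = 2 + h - m (c(h, m) = 2 + (h - m) = 2 + h - m)
j = 36 (j = ((-2 + (2 - 1 - 1*5))**2 - 7) + 7 = ((-2 + (2 - 1 - 5))**2 - 7) + 7 = ((-2 - 4)**2 - 7) + 7 = ((-6)**2 - 7) + 7 = (36 - 7) + 7 = 29 + 7 = 36)
j*261 = 36*261 = 9396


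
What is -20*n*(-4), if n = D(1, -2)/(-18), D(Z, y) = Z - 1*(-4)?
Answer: -200/9 ≈ -22.222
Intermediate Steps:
D(Z, y) = 4 + Z (D(Z, y) = Z + 4 = 4 + Z)
n = -5/18 (n = (4 + 1)/(-18) = 5*(-1/18) = -5/18 ≈ -0.27778)
-20*n*(-4) = -20*(-5/18)*(-4) = (50/9)*(-4) = -200/9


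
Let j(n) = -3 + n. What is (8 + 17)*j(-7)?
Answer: -250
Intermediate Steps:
(8 + 17)*j(-7) = (8 + 17)*(-3 - 7) = 25*(-10) = -250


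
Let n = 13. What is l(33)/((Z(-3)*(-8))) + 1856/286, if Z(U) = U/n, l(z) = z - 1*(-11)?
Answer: 26017/858 ≈ 30.323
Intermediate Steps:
l(z) = 11 + z (l(z) = z + 11 = 11 + z)
Z(U) = U/13
l(33)/((Z(-3)*(-8))) + 1856/286 = (11 + 33)/((((1/13)*(-3))*(-8))) + 1856/286 = 44/((-3/13*(-8))) + 1856*(1/286) = 44/(24/13) + 928/143 = 44*(13/24) + 928/143 = 143/6 + 928/143 = 26017/858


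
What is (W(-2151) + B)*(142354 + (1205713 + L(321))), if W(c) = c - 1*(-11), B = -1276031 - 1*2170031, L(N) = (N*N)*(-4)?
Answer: -3227182596406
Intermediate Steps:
L(N) = -4*N**2 (L(N) = N**2*(-4) = -4*N**2)
B = -3446062 (B = -1276031 - 2170031 = -3446062)
W(c) = 11 + c (W(c) = c + 11 = 11 + c)
(W(-2151) + B)*(142354 + (1205713 + L(321))) = ((11 - 2151) - 3446062)*(142354 + (1205713 - 4*321**2)) = (-2140 - 3446062)*(142354 + (1205713 - 4*103041)) = -3448202*(142354 + (1205713 - 412164)) = -3448202*(142354 + 793549) = -3448202*935903 = -3227182596406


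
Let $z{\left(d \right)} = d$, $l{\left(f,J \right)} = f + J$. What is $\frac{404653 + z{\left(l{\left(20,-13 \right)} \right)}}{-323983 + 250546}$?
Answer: $- \frac{404660}{73437} \approx -5.5103$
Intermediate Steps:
$l{\left(f,J \right)} = J + f$
$\frac{404653 + z{\left(l{\left(20,-13 \right)} \right)}}{-323983 + 250546} = \frac{404653 + \left(-13 + 20\right)}{-323983 + 250546} = \frac{404653 + 7}{-73437} = 404660 \left(- \frac{1}{73437}\right) = - \frac{404660}{73437}$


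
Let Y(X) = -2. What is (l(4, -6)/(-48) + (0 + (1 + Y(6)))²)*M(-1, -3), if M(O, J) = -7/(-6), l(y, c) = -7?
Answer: 385/288 ≈ 1.3368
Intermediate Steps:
M(O, J) = 7/6 (M(O, J) = -7*(-⅙) = 7/6)
(l(4, -6)/(-48) + (0 + (1 + Y(6)))²)*M(-1, -3) = (-7/(-48) + (0 + (1 - 2))²)*(7/6) = (-7*(-1/48) + (0 - 1)²)*(7/6) = (7/48 + (-1)²)*(7/6) = (7/48 + 1)*(7/6) = (55/48)*(7/6) = 385/288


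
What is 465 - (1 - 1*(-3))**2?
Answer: 449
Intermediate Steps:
465 - (1 - 1*(-3))**2 = 465 - (1 + 3)**2 = 465 - 1*4**2 = 465 - 1*16 = 465 - 16 = 449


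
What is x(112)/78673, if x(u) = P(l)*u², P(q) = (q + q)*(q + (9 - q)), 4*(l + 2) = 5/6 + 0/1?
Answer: -57792/11239 ≈ -5.1421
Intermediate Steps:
l = -43/24 (l = -2 + (5/6 + 0/1)/4 = -2 + (5*(⅙) + 0*1)/4 = -2 + (⅚ + 0)/4 = -2 + (¼)*(⅚) = -2 + 5/24 = -43/24 ≈ -1.7917)
P(q) = 18*q (P(q) = (2*q)*9 = 18*q)
x(u) = -129*u²/4 (x(u) = (18*(-43/24))*u² = -129*u²/4)
x(112)/78673 = -129/4*112²/78673 = -129/4*12544*(1/78673) = -404544*1/78673 = -57792/11239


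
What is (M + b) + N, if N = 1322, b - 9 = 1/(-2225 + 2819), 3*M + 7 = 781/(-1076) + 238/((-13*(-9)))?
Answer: 5521679447/4154436 ≈ 1329.1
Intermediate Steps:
M = -716533/377676 (M = -7/3 + (781/(-1076) + 238/((-13*(-9))))/3 = -7/3 + (781*(-1/1076) + 238/117)/3 = -7/3 + (-781/1076 + 238*(1/117))/3 = -7/3 + (-781/1076 + 238/117)/3 = -7/3 + (⅓)*(164711/125892) = -7/3 + 164711/377676 = -716533/377676 ≈ -1.8972)
b = 5347/594 (b = 9 + 1/(-2225 + 2819) = 9 + 1/594 = 5347/594 ≈ 9.0017)
(M + b) + N = (-716533/377676 + 5347/594) + 1322 = 29515055/4154436 + 1322 = 5521679447/4154436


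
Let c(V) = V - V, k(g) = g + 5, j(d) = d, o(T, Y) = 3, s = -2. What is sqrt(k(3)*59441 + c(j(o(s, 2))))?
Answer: 2*sqrt(118882) ≈ 689.58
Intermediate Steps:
k(g) = 5 + g
c(V) = 0
sqrt(k(3)*59441 + c(j(o(s, 2)))) = sqrt((5 + 3)*59441 + 0) = sqrt(8*59441 + 0) = sqrt(475528 + 0) = sqrt(475528) = 2*sqrt(118882)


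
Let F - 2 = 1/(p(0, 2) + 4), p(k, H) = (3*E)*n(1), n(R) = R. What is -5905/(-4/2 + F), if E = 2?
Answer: -59050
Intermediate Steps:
p(k, H) = 6 (p(k, H) = (3*2)*1 = 6*1 = 6)
F = 21/10 (F = 2 + 1/(6 + 4) = 2 + 1/10 = 2 + ⅒ = 21/10 ≈ 2.1000)
-5905/(-4/2 + F) = -5905/(-4/2 + 21/10) = -5905/(-4*½ + 21/10) = -5905/(-2 + 21/10) = -5905/(⅒) = 10*(-5905) = -59050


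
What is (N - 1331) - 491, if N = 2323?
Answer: 501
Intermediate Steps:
(N - 1331) - 491 = (2323 - 1331) - 491 = 992 - 491 = 501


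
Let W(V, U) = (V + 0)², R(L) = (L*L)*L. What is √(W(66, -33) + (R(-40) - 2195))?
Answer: 3*I*√6871 ≈ 248.67*I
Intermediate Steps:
R(L) = L³ (R(L) = L²*L = L³)
W(V, U) = V²
√(W(66, -33) + (R(-40) - 2195)) = √(66² + ((-40)³ - 2195)) = √(4356 + (-64000 - 2195)) = √(4356 - 66195) = √(-61839) = 3*I*√6871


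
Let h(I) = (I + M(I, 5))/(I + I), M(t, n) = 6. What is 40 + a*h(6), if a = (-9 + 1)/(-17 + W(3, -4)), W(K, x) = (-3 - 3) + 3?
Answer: 202/5 ≈ 40.400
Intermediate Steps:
W(K, x) = -3 (W(K, x) = -6 + 3 = -3)
h(I) = (6 + I)/(2*I) (h(I) = (I + 6)/(I + I) = (6 + I)/((2*I)) = (6 + I)*(1/(2*I)) = (6 + I)/(2*I))
a = 2/5 (a = (-9 + 1)/(-17 - 3) = -8/(-20) = -8*(-1/20) = 2/5 ≈ 0.40000)
40 + a*h(6) = 40 + 2*((1/2)*(6 + 6)/6)/5 = 40 + 2*((1/2)*(1/6)*12)/5 = 40 + (2/5)*1 = 40 + 2/5 = 202/5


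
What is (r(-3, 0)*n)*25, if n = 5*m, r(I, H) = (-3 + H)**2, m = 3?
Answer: 3375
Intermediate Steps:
n = 15 (n = 5*3 = 15)
(r(-3, 0)*n)*25 = ((-3 + 0)**2*15)*25 = ((-3)**2*15)*25 = (9*15)*25 = 135*25 = 3375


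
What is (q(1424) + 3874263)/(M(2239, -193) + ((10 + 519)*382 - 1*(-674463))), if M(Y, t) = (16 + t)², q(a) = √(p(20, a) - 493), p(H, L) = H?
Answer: 3874263/907870 + I*√473/907870 ≈ 4.2674 + 2.3956e-5*I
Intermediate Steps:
q(a) = I*√473 (q(a) = √(20 - 493) = √(-473) = I*√473)
(q(1424) + 3874263)/(M(2239, -193) + ((10 + 519)*382 - 1*(-674463))) = (I*√473 + 3874263)/((16 - 193)² + ((10 + 519)*382 - 1*(-674463))) = (3874263 + I*√473)/((-177)² + (529*382 + 674463)) = (3874263 + I*√473)/(31329 + (202078 + 674463)) = (3874263 + I*√473)/(31329 + 876541) = (3874263 + I*√473)/907870 = (3874263 + I*√473)*(1/907870) = 3874263/907870 + I*√473/907870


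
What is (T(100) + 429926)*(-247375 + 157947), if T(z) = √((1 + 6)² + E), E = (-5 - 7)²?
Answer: -38447422328 - 89428*√193 ≈ -3.8449e+10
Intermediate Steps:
E = 144 (E = (-12)² = 144)
T(z) = √193 (T(z) = √((1 + 6)² + 144) = √(7² + 144) = √(49 + 144) = √193)
(T(100) + 429926)*(-247375 + 157947) = (√193 + 429926)*(-247375 + 157947) = (429926 + √193)*(-89428) = -38447422328 - 89428*√193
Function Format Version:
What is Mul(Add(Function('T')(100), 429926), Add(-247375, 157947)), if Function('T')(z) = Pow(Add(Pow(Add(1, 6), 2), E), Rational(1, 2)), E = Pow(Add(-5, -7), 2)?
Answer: Add(-38447422328, Mul(-89428, Pow(193, Rational(1, 2)))) ≈ -3.8449e+10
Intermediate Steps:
E = 144 (E = Pow(-12, 2) = 144)
Function('T')(z) = Pow(193, Rational(1, 2)) (Function('T')(z) = Pow(Add(Pow(Add(1, 6), 2), 144), Rational(1, 2)) = Pow(Add(Pow(7, 2), 144), Rational(1, 2)) = Pow(Add(49, 144), Rational(1, 2)) = Pow(193, Rational(1, 2)))
Mul(Add(Function('T')(100), 429926), Add(-247375, 157947)) = Mul(Add(Pow(193, Rational(1, 2)), 429926), Add(-247375, 157947)) = Mul(Add(429926, Pow(193, Rational(1, 2))), -89428) = Add(-38447422328, Mul(-89428, Pow(193, Rational(1, 2))))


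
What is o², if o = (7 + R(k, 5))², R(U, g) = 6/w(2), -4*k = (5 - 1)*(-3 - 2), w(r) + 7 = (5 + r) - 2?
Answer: 256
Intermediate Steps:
w(r) = -4 + r (w(r) = -7 + ((5 + r) - 2) = -7 + (3 + r) = -4 + r)
k = 5 (k = -(5 - 1)*(-3 - 2)/4 = -(-5) = -¼*(-20) = 5)
R(U, g) = -3 (R(U, g) = 6/(-4 + 2) = 6/(-2) = 6*(-½) = -3)
o = 16 (o = (7 - 3)² = 4² = 16)
o² = 16² = 256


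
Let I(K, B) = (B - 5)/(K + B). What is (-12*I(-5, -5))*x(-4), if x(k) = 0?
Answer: 0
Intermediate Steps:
I(K, B) = (-5 + B)/(B + K)
(-12*I(-5, -5))*x(-4) = -12*(-5 - 5)/(-5 - 5)*0 = -12*(-10)/(-10)*0 = -(-6)*(-10)/5*0 = -12*1*0 = -12*0 = 0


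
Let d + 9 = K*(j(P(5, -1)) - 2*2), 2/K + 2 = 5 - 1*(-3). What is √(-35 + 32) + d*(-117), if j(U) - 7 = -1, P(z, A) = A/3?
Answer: 975 + I*√3 ≈ 975.0 + 1.732*I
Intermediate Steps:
P(z, A) = A/3 (P(z, A) = A*(⅓) = A/3)
j(U) = 6 (j(U) = 7 - 1 = 6)
K = ⅓ (K = 2/(-2 + (5 - 1*(-3))) = 2/(-2 + (5 + 3)) = 2/(-2 + 8) = 2/6 = 2*(⅙) = ⅓ ≈ 0.33333)
d = -25/3 (d = -9 + (6 - 2*2)/3 = -9 + (6 - 4)/3 = -9 + (⅓)*2 = -9 + ⅔ = -25/3 ≈ -8.3333)
√(-35 + 32) + d*(-117) = √(-35 + 32) - 25/3*(-117) = √(-3) + 975 = I*√3 + 975 = 975 + I*√3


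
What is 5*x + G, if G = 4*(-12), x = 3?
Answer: -33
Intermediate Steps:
G = -48
5*x + G = 5*3 - 48 = 15 - 48 = -33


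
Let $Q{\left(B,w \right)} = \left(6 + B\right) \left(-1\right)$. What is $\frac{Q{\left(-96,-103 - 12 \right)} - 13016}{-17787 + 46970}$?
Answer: $- \frac{12926}{29183} \approx -0.44293$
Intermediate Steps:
$Q{\left(B,w \right)} = -6 - B$
$\frac{Q{\left(-96,-103 - 12 \right)} - 13016}{-17787 + 46970} = \frac{\left(-6 - -96\right) - 13016}{-17787 + 46970} = \frac{\left(-6 + 96\right) - 13016}{29183} = \left(90 - 13016\right) \frac{1}{29183} = \left(-12926\right) \frac{1}{29183} = - \frac{12926}{29183}$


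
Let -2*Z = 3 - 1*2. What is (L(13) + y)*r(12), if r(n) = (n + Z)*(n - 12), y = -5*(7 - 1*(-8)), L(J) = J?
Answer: 0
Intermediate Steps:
Z = -1/2 (Z = -(3 - 1*2)/2 = -(3 - 2)/2 = -1/2*1 = -1/2 ≈ -0.50000)
y = -75 (y = -5*(7 + 8) = -5*15 = -75)
r(n) = (-12 + n)*(-1/2 + n) (r(n) = (n - 1/2)*(n - 12) = (-1/2 + n)*(-12 + n) = (-12 + n)*(-1/2 + n))
(L(13) + y)*r(12) = (13 - 75)*(6 + 12**2 - 25/2*12) = -62*(6 + 144 - 150) = -62*0 = 0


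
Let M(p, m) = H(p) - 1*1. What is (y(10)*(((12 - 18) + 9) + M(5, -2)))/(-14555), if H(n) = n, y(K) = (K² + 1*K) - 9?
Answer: -707/14555 ≈ -0.048574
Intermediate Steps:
y(K) = -9 + K + K² (y(K) = (K² + K) - 9 = (K + K²) - 9 = -9 + K + K²)
M(p, m) = -1 + p (M(p, m) = p - 1*1 = p - 1 = -1 + p)
(y(10)*(((12 - 18) + 9) + M(5, -2)))/(-14555) = ((-9 + 10 + 10²)*(((12 - 18) + 9) + (-1 + 5)))/(-14555) = ((-9 + 10 + 100)*((-6 + 9) + 4))*(-1/14555) = (101*(3 + 4))*(-1/14555) = (101*7)*(-1/14555) = 707*(-1/14555) = -707/14555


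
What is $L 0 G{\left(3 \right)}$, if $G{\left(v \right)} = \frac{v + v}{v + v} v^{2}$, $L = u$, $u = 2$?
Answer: $0$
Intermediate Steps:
$L = 2$
$G{\left(v \right)} = v^{2}$ ($G{\left(v \right)} = \frac{2 v}{2 v} v^{2} = 2 v \frac{1}{2 v} v^{2} = 1 v^{2} = v^{2}$)
$L 0 G{\left(3 \right)} = 2 \cdot 0 \cdot 3^{2} = 0 \cdot 9 = 0$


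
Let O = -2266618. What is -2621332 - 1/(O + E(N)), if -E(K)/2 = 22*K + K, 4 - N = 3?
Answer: -5941678876447/2266664 ≈ -2.6213e+6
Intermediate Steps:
N = 1 (N = 4 - 1*3 = 4 - 3 = 1)
E(K) = -46*K (E(K) = -2*(22*K + K) = -46*K)
-2621332 - 1/(O + E(N)) = -2621332 - 1/(-2266618 - 46*1) = -2621332 - 1/(-2266618 - 46) = -2621332 - 1/(-2266664) = -2621332 - 1*(-1/2266664) = -2621332 + 1/2266664 = -5941678876447/2266664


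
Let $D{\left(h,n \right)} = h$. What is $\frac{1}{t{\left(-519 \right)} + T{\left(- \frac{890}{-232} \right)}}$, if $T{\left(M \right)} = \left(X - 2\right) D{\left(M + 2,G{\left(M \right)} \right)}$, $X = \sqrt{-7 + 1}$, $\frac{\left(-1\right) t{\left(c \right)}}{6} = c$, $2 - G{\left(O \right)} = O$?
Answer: $\frac{20872460}{64754583437} - \frac{39266 i \sqrt{6}}{64754583437} \approx 0.00032233 - 1.4853 \cdot 10^{-6} i$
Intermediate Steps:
$G{\left(O \right)} = 2 - O$
$t{\left(c \right)} = - 6 c$
$X = i \sqrt{6}$ ($X = \sqrt{-6} = i \sqrt{6} \approx 2.4495 i$)
$T{\left(M \right)} = \left(-2 + i \sqrt{6}\right) \left(2 + M\right)$ ($T{\left(M \right)} = \left(i \sqrt{6} - 2\right) \left(M + 2\right) = \left(-2 + i \sqrt{6}\right) \left(2 + M\right)$)
$\frac{1}{t{\left(-519 \right)} + T{\left(- \frac{890}{-232} \right)}} = \frac{1}{\left(-6\right) \left(-519\right) - \left(2 - \frac{890}{-232}\right) \left(2 - i \sqrt{6}\right)} = \frac{1}{3114 - \left(2 - - \frac{445}{116}\right) \left(2 - i \sqrt{6}\right)} = \frac{1}{3114 - \left(2 + \frac{445}{116}\right) \left(2 - i \sqrt{6}\right)} = \frac{1}{3114 - \frac{677 \left(2 - i \sqrt{6}\right)}{116}} = \frac{1}{3114 - \left(\frac{677}{58} - \frac{677 i \sqrt{6}}{116}\right)} = \frac{1}{\frac{179935}{58} + \frac{677 i \sqrt{6}}{116}}$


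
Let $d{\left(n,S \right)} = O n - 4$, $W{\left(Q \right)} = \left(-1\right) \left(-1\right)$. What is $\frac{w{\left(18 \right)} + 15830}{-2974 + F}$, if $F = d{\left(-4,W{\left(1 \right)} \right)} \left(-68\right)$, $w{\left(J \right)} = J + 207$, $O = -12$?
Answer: $- \frac{845}{314} \approx -2.6911$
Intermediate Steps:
$w{\left(J \right)} = 207 + J$
$W{\left(Q \right)} = 1$
$d{\left(n,S \right)} = -4 - 12 n$ ($d{\left(n,S \right)} = - 12 n - 4 = -4 - 12 n$)
$F = -2992$ ($F = \left(-4 - -48\right) \left(-68\right) = \left(-4 + 48\right) \left(-68\right) = 44 \left(-68\right) = -2992$)
$\frac{w{\left(18 \right)} + 15830}{-2974 + F} = \frac{\left(207 + 18\right) + 15830}{-2974 - 2992} = \frac{225 + 15830}{-5966} = 16055 \left(- \frac{1}{5966}\right) = - \frac{845}{314}$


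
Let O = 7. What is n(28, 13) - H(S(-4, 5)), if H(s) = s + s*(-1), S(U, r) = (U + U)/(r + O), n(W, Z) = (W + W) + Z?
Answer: 69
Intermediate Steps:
n(W, Z) = Z + 2*W (n(W, Z) = 2*W + Z = Z + 2*W)
S(U, r) = 2*U/(7 + r) (S(U, r) = (U + U)/(r + 7) = (2*U)/(7 + r) = 2*U/(7 + r))
H(s) = 0 (H(s) = s - s = 0)
n(28, 13) - H(S(-4, 5)) = (13 + 2*28) - 1*0 = (13 + 56) + 0 = 69 + 0 = 69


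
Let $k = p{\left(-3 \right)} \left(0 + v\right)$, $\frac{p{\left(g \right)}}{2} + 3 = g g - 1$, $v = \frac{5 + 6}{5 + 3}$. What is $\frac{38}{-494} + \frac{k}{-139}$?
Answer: $- \frac{1271}{7228} \approx -0.17584$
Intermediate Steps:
$v = \frac{11}{8} \approx 1.375$
$p{\left(g \right)} = -8 + 2 g^{2}$ ($p{\left(g \right)} = -6 + 2 \left(g g - 1\right) = -6 + 2 \left(g^{2} - 1\right) = -6 + 2 \left(-1 + g^{2}\right) = -6 + \left(-2 + 2 g^{2}\right) = -8 + 2 g^{2}$)
$k = \frac{55}{4}$ ($k = \left(-8 + 2 \left(-3\right)^{2}\right) \left(0 + \frac{11}{8}\right) = \left(-8 + 2 \cdot 9\right) \frac{11}{8} = \left(-8 + 18\right) \frac{11}{8} = 10 \cdot \frac{11}{8} = \frac{55}{4} \approx 13.75$)
$\frac{38}{-494} + \frac{k}{-139} = \frac{38}{-494} + \frac{55}{4 \left(-139\right)} = 38 \left(- \frac{1}{494}\right) + \frac{55}{4} \left(- \frac{1}{139}\right) = - \frac{1}{13} - \frac{55}{556} = - \frac{1271}{7228}$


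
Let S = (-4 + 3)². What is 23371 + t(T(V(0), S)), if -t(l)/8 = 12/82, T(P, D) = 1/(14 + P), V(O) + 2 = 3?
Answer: 958163/41 ≈ 23370.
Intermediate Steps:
V(O) = 1 (V(O) = -2 + 3 = 1)
S = 1 (S = (-1)² = 1)
t(l) = -48/41 (t(l) = -96/82 = -8*6/41 = -48/41)
23371 + t(T(V(0), S)) = 23371 - 48/41 = 958163/41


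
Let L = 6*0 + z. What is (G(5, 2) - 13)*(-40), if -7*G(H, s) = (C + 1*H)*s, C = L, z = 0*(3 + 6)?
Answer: 4040/7 ≈ 577.14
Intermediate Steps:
z = 0 (z = 0*9 = 0)
L = 0 (L = 6*0 + 0 = 0 + 0 = 0)
C = 0
G(H, s) = -H*s/7 (G(H, s) = -(0 + 1*H)*s/7 = -(0 + H)*s/7 = -H*s/7)
(G(5, 2) - 13)*(-40) = (-1/7*5*2 - 13)*(-40) = (-10/7 - 13)*(-40) = -101/7*(-40) = 4040/7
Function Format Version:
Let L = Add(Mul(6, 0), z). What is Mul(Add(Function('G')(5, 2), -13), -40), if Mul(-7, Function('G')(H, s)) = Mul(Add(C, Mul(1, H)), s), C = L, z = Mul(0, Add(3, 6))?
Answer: Rational(4040, 7) ≈ 577.14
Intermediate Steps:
z = 0 (z = Mul(0, 9) = 0)
L = 0 (L = Add(Mul(6, 0), 0) = Add(0, 0) = 0)
C = 0
Function('G')(H, s) = Mul(Rational(-1, 7), H, s) (Function('G')(H, s) = Mul(Rational(-1, 7), Mul(Add(0, Mul(1, H)), s)) = Mul(Rational(-1, 7), Mul(Add(0, H), s)) = Mul(Rational(-1, 7), Mul(H, s)) = Mul(Rational(-1, 7), H, s))
Mul(Add(Function('G')(5, 2), -13), -40) = Mul(Add(Mul(Rational(-1, 7), 5, 2), -13), -40) = Mul(Add(Rational(-10, 7), -13), -40) = Mul(Rational(-101, 7), -40) = Rational(4040, 7)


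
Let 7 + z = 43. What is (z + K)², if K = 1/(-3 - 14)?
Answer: 373321/289 ≈ 1291.8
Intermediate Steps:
z = 36 (z = -7 + 43 = 36)
K = -1/17 (K = 1/(-17) = -1/17 ≈ -0.058824)
(z + K)² = (36 - 1/17)² = (611/17)² = 373321/289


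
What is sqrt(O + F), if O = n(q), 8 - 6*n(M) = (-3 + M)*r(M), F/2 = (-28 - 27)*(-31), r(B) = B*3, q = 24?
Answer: sqrt(28434)/3 ≈ 56.208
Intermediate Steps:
r(B) = 3*B
F = 3410 (F = 2*((-28 - 27)*(-31)) = 2*(-55*(-31)) = 2*1705 = 3410)
n(M) = 4/3 - M*(-3 + M)/2 (n(M) = 4/3 - (-3 + M)*3*M/6 = 4/3 - M*(-3 + M)/2)
O = -752/3 (O = 4/3 - 1/2*24**2 + (3/2)*24 = 4/3 - 1/2*576 + 36 = 4/3 - 288 + 36 = -752/3 ≈ -250.67)
sqrt(O + F) = sqrt(-752/3 + 3410) = sqrt(9478/3) = sqrt(28434)/3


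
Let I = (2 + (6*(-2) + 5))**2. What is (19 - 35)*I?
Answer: -400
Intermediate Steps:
I = 25 (I = (2 + (-12 + 5))**2 = (2 - 7)**2 = (-5)**2 = 25)
(19 - 35)*I = (19 - 35)*25 = -16*25 = -400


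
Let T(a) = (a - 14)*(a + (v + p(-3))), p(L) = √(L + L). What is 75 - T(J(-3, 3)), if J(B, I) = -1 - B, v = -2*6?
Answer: -45 + 12*I*√6 ≈ -45.0 + 29.394*I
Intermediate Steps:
v = -12
p(L) = √2*√L (p(L) = √(2*L) = √2*√L)
T(a) = (-14 + a)*(-12 + a + I*√6) (T(a) = (a - 14)*(a + (-12 + √2*√(-3))) = (-14 + a)*(a + (-12 + √2*(I*√3))) = (-14 + a)*(a + (-12 + I*√6)) = (-14 + a)*(-12 + a + I*√6))
75 - T(J(-3, 3)) = 75 - (168 + (-1 - 1*(-3))² - 26*(-1 - 1*(-3)) - 14*I*√6 + I*(-1 - 1*(-3))*√6) = 75 - (168 + (-1 + 3)² - 26*(-1 + 3) - 14*I*√6 + I*(-1 + 3)*√6) = 75 - (168 + 2² - 26*2 - 14*I*√6 + I*2*√6) = 75 - (168 + 4 - 52 - 14*I*√6 + 2*I*√6) = 75 - (120 - 12*I*√6) = 75 + (-120 + 12*I*√6) = -45 + 12*I*√6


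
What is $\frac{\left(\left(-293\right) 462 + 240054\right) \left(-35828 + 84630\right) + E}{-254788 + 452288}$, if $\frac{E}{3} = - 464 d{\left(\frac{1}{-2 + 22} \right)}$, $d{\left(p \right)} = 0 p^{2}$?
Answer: $\frac{1277245944}{49375} \approx 25868.0$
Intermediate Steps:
$d{\left(p \right)} = 0$
$E = 0$ ($E = 3 \left(\left(-464\right) 0\right) = 3 \cdot 0 = 0$)
$\frac{\left(\left(-293\right) 462 + 240054\right) \left(-35828 + 84630\right) + E}{-254788 + 452288} = \frac{\left(\left(-293\right) 462 + 240054\right) \left(-35828 + 84630\right) + 0}{-254788 + 452288} = \frac{\left(-135366 + 240054\right) 48802 + 0}{197500} = \left(104688 \cdot 48802 + 0\right) \frac{1}{197500} = \left(5108983776 + 0\right) \frac{1}{197500} = 5108983776 \cdot \frac{1}{197500} = \frac{1277245944}{49375}$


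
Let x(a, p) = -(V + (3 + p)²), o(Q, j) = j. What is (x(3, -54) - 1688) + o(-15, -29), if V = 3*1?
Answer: -4321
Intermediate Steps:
V = 3
x(a, p) = -3 - (3 + p)² (x(a, p) = -(3 + (3 + p)²) = -3 - (3 + p)²)
(x(3, -54) - 1688) + o(-15, -29) = ((-3 - (3 - 54)²) - 1688) - 29 = ((-3 - 1*(-51)²) - 1688) - 29 = ((-3 - 1*2601) - 1688) - 29 = ((-3 - 2601) - 1688) - 29 = (-2604 - 1688) - 29 = -4292 - 29 = -4321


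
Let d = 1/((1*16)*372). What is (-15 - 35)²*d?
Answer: 625/1488 ≈ 0.42003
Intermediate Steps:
d = 1/5952 (d = (1/372)/16 = (1/16)*(1/372) = 1/5952 ≈ 0.00016801)
(-15 - 35)²*d = (-15 - 35)²*(1/5952) = (-50)²*(1/5952) = 2500*(1/5952) = 625/1488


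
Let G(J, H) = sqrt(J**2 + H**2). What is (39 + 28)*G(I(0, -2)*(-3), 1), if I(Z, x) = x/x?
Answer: 67*sqrt(10) ≈ 211.87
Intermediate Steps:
I(Z, x) = 1
G(J, H) = sqrt(H**2 + J**2)
(39 + 28)*G(I(0, -2)*(-3), 1) = (39 + 28)*sqrt(1**2 + (1*(-3))**2) = 67*sqrt(1 + (-3)**2) = 67*sqrt(1 + 9) = 67*sqrt(10)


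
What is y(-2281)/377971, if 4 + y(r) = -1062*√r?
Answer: -4/377971 - 1062*I*√2281/377971 ≈ -1.0583e-5 - 0.13419*I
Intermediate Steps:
y(r) = -4 - 1062*√r
y(-2281)/377971 = (-4 - 1062*I*√2281)/377971 = (-4 - 1062*I*√2281)*(1/377971) = -4/377971 - 1062*I*√2281/377971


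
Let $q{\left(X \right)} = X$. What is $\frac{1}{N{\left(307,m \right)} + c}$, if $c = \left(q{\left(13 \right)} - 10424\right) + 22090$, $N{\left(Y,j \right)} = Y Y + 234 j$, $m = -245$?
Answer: $\frac{1}{48598} \approx 2.0577 \cdot 10^{-5}$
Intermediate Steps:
$N{\left(Y,j \right)} = Y^{2} + 234 j$
$c = 11679$ ($c = \left(13 - 10424\right) + 22090 = -10411 + 22090 = 11679$)
$\frac{1}{N{\left(307,m \right)} + c} = \frac{1}{\left(307^{2} + 234 \left(-245\right)\right) + 11679} = \frac{1}{\left(94249 - 57330\right) + 11679} = \frac{1}{36919 + 11679} = \frac{1}{48598}$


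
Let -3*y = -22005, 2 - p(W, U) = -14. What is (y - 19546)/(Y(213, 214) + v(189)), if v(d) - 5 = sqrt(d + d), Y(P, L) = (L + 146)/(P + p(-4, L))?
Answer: 601208585/2508239 - 1921071153*sqrt(42)/17557673 ≈ -469.40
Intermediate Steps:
p(W, U) = 16 (p(W, U) = 2 - 1*(-14) = 2 + 14 = 16)
Y(P, L) = (146 + L)/(16 + P) (Y(P, L) = (L + 146)/(P + 16) = (146 + L)/(16 + P))
y = 7335 (y = -1/3*(-22005) = 7335)
v(d) = 5 + sqrt(2)*sqrt(d) (v(d) = 5 + sqrt(d + d) = 5 + sqrt(2*d) = 5 + sqrt(2)*sqrt(d))
(y - 19546)/(Y(213, 214) + v(189)) = (7335 - 19546)/((146 + 214)/(16 + 213) + (5 + sqrt(2)*sqrt(189))) = -12211/(360/229 + (5 + sqrt(2)*(3*sqrt(21)))) = -12211/((1/229)*360 + (5 + 3*sqrt(42))) = -12211/(360/229 + (5 + 3*sqrt(42))) = -12211/(1505/229 + 3*sqrt(42))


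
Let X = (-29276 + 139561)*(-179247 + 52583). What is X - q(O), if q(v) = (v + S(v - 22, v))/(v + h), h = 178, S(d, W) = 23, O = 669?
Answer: -11831860936972/847 ≈ -1.3969e+10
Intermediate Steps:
X = -13969139240 (X = 110285*(-126664) = -13969139240)
q(v) = (23 + v)/(178 + v) (q(v) = (v + 23)/(v + 178) = (23 + v)/(178 + v))
X - q(O) = -13969139240 - (23 + 669)/(178 + 669) = -13969139240 - 692/847 = -11831860936972/847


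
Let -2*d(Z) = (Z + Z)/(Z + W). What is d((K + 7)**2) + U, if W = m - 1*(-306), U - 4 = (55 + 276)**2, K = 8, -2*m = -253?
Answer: 28815505/263 ≈ 1.0956e+5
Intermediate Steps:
m = 253/2 (m = -1/2*(-253) = 253/2 ≈ 126.50)
U = 109565 (U = 4 + (55 + 276)**2 = 4 + 331**2 = 4 + 109561 = 109565)
W = 865/2 (W = 253/2 - 1*(-306) = 253/2 + 306 = 865/2 ≈ 432.50)
d(Z) = -Z/(865/2 + Z) (d(Z) = -(Z + Z)/(2*(Z + 865/2)) = -2*Z/(2*(865/2 + Z)) = -Z/(865/2 + Z))
d((K + 7)**2) + U = -2*(8 + 7)**2/(865 + 2*(8 + 7)**2) + 109565 = -2*15**2/(865 + 2*15**2) + 109565 = -2*225/(865 + 2*225) + 109565 = -2*225/(865 + 450) + 109565 = -2*225/1315 + 109565 = -2*225*1/1315 + 109565 = -90/263 + 109565 = 28815505/263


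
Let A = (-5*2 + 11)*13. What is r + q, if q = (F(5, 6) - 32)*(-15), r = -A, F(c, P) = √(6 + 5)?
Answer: 467 - 15*√11 ≈ 417.25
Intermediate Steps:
F(c, P) = √11
A = 13 (A = (-10 + 11)*13 = 1*13 = 13)
r = -13 (r = -1*13 = -13)
q = 480 - 15*√11 (q = (√11 - 32)*(-15) = (-32 + √11)*(-15) = 480 - 15*√11 ≈ 430.25)
r + q = -13 + (480 - 15*√11) = 467 - 15*√11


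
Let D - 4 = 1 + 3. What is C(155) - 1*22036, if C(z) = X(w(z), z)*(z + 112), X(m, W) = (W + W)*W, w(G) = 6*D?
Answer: 12807314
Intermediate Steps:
D = 8 (D = 4 + (1 + 3) = 4 + 4 = 8)
w(G) = 48 (w(G) = 6*8 = 48)
X(m, W) = 2*W**2 (X(m, W) = (2*W)*W = 2*W**2)
C(z) = 2*z**2*(112 + z) (C(z) = (2*z**2)*(z + 112) = (2*z**2)*(112 + z) = 2*z**2*(112 + z))
C(155) - 1*22036 = 2*155**2*(112 + 155) - 1*22036 = 2*24025*267 - 22036 = 12829350 - 22036 = 12807314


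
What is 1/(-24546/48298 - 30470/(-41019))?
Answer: 90051621/21126713 ≈ 4.2625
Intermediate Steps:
1/(-24546/48298 - 30470/(-41019)) = 1/(-24546*1/48298 - 30470*(-1/41019)) = 1/(-12273/24149 + 2770/3729) = 1/(21126713/90051621) = 90051621/21126713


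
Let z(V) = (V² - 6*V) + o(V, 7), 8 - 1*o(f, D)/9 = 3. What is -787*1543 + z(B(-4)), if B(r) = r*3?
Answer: -1214080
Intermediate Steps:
o(f, D) = 45 (o(f, D) = 72 - 9*3 = 72 - 27 = 45)
B(r) = 3*r
z(V) = 45 + V² - 6*V (z(V) = (V² - 6*V) + 45 = 45 + V² - 6*V)
-787*1543 + z(B(-4)) = -787*1543 + (45 + (3*(-4))² - 18*(-4)) = -1214341 + (45 + (-12)² - 6*(-12)) = -1214341 + (45 + 144 + 72) = -1214341 + 261 = -1214080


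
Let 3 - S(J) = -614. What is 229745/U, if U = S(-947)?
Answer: 229745/617 ≈ 372.36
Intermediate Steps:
S(J) = 617 (S(J) = 3 - 1*(-614) = 3 + 614 = 617)
U = 617
229745/U = 229745/617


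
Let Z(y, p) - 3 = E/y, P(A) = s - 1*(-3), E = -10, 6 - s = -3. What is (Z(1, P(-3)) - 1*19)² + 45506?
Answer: 46182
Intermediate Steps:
s = 9 (s = 6 - 1*(-3) = 6 + 3 = 9)
P(A) = 12 (P(A) = 9 - 1*(-3) = 9 + 3 = 12)
Z(y, p) = 3 - 10/y
(Z(1, P(-3)) - 1*19)² + 45506 = ((3 - 10/1) - 1*19)² + 45506 = ((3 - 10*1) - 19)² + 45506 = ((3 - 10) - 19)² + 45506 = (-7 - 19)² + 45506 = (-26)² + 45506 = 676 + 45506 = 46182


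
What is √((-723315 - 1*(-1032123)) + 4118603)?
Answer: √4427411 ≈ 2104.1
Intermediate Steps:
√((-723315 - 1*(-1032123)) + 4118603) = √((-723315 + 1032123) + 4118603) = √(308808 + 4118603) = √4427411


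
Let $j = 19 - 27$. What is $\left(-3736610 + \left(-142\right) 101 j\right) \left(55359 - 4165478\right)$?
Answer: $14886333143006$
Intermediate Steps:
$j = -8$
$\left(-3736610 + \left(-142\right) 101 j\right) \left(55359 - 4165478\right) = \left(-3736610 + \left(-142\right) 101 \left(-8\right)\right) \left(55359 - 4165478\right) = \left(-3736610 - -114736\right) \left(-4110119\right) = \left(-3736610 + 114736\right) \left(-4110119\right) = \left(-3621874\right) \left(-4110119\right) = 14886333143006$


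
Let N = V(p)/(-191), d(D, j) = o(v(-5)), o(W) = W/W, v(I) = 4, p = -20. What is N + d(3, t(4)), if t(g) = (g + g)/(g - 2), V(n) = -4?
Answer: 195/191 ≈ 1.0209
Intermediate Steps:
o(W) = 1
t(g) = 2*g/(-2 + g) (t(g) = (2*g)/(-2 + g) = 2*g/(-2 + g))
d(D, j) = 1
N = 4/191 (N = -4/(-191) = -4*(-1/191) = 4/191 ≈ 0.020942)
N + d(3, t(4)) = 4/191 + 1 = 195/191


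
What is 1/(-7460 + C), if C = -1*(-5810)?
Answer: -1/1650 ≈ -0.00060606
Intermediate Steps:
C = 5810
1/(-7460 + C) = 1/(-7460 + 5810) = 1/(-1650) = -1/1650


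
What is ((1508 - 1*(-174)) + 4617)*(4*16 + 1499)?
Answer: 9845337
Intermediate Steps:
((1508 - 1*(-174)) + 4617)*(4*16 + 1499) = ((1508 + 174) + 4617)*(64 + 1499) = (1682 + 4617)*1563 = 6299*1563 = 9845337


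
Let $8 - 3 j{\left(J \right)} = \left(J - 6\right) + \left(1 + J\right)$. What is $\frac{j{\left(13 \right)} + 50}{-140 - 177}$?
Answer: $- \frac{137}{951} \approx -0.14406$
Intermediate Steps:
$j{\left(J \right)} = \frac{13}{3} - \frac{2 J}{3}$ ($j{\left(J \right)} = \frac{8}{3} - \frac{\left(J - 6\right) + \left(1 + J\right)}{3} = \frac{8}{3} - \frac{\left(-6 + J\right) + \left(1 + J\right)}{3} = \frac{8}{3} - \frac{-5 + 2 J}{3} = \frac{8}{3} - \left(- \frac{5}{3} + \frac{2 J}{3}\right) = \frac{13}{3} - \frac{2 J}{3}$)
$\frac{j{\left(13 \right)} + 50}{-140 - 177} = \frac{\left(\frac{13}{3} - \frac{26}{3}\right) + 50}{-140 - 177} = \frac{\left(\frac{13}{3} - \frac{26}{3}\right) + 50}{-317} = \left(- \frac{13}{3} + 50\right) \left(- \frac{1}{317}\right) = \frac{137}{3} \left(- \frac{1}{317}\right) = - \frac{137}{951}$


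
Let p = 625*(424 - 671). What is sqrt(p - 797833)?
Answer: 4*I*sqrt(59513) ≈ 975.81*I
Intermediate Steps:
p = -154375 (p = 625*(-247) = -154375)
sqrt(p - 797833) = sqrt(-154375 - 797833) = sqrt(-952208) = 4*I*sqrt(59513)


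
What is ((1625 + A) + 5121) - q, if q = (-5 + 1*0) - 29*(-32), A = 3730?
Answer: 9553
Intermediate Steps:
q = 923 (q = (-5 + 0) + 928 = -5 + 928 = 923)
((1625 + A) + 5121) - q = ((1625 + 3730) + 5121) - 1*923 = (5355 + 5121) - 923 = 10476 - 923 = 9553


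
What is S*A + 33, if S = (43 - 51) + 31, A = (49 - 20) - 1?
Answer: 677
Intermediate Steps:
A = 28 (A = 29 - 1 = 28)
S = 23 (S = -8 + 31 = 23)
S*A + 33 = 23*28 + 33 = 644 + 33 = 677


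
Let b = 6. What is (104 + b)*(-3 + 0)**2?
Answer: 990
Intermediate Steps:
(104 + b)*(-3 + 0)**2 = (104 + 6)*(-3 + 0)**2 = 110*(-3)**2 = 110*9 = 990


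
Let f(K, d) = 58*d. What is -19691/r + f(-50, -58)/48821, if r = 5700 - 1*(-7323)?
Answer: -1005143683/635795883 ≈ -1.5809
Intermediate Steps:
r = 13023 (r = 5700 + 7323 = 13023)
-19691/r + f(-50, -58)/48821 = -19691/13023 + (58*(-58))/48821 = -19691*1/13023 - 3364*1/48821 = -19691/13023 - 3364/48821 = -1005143683/635795883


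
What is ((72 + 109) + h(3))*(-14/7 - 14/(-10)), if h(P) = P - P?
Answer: -543/5 ≈ -108.60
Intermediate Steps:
h(P) = 0
((72 + 109) + h(3))*(-14/7 - 14/(-10)) = ((72 + 109) + 0)*(-14/7 - 14/(-10)) = (181 + 0)*(-14*⅐ - 14*(-⅒)) = 181*(-2 + 7/5) = 181*(-⅗) = -543/5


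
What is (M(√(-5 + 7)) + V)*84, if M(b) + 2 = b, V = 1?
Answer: -84 + 84*√2 ≈ 34.794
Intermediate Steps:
M(b) = -2 + b
(M(√(-5 + 7)) + V)*84 = ((-2 + √(-5 + 7)) + 1)*84 = ((-2 + √2) + 1)*84 = (-1 + √2)*84 = -84 + 84*√2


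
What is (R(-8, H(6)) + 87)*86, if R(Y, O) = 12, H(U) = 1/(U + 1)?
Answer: 8514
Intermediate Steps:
H(U) = 1/(1 + U)
(R(-8, H(6)) + 87)*86 = (12 + 87)*86 = 99*86 = 8514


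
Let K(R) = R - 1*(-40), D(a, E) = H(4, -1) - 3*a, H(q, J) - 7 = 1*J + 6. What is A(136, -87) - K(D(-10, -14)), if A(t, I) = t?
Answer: 54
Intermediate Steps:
H(q, J) = 13 + J (H(q, J) = 7 + (1*J + 6) = 7 + (J + 6) = 7 + (6 + J) = 13 + J)
D(a, E) = 12 - 3*a (D(a, E) = (13 - 1) - 3*a = 12 - 3*a)
K(R) = 40 + R (K(R) = R + 40 = 40 + R)
A(136, -87) - K(D(-10, -14)) = 136 - (40 + (12 - 3*(-10))) = 136 - (40 + (12 + 30)) = 136 - (40 + 42) = 136 - 1*82 = 136 - 82 = 54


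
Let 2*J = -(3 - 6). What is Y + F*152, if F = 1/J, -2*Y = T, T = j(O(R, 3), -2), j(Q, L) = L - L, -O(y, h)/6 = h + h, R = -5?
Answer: 304/3 ≈ 101.33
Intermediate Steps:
J = 3/2 (J = (-(3 - 6))/2 = (-1*(-3))/2 = (½)*3 = 3/2 ≈ 1.5000)
O(y, h) = -12*h (O(y, h) = -6*(h + h) = -12*h)
j(Q, L) = 0
T = 0
Y = 0 (Y = -½*0 = 0)
F = ⅔ (F = 1/(3/2) = ⅔ ≈ 0.66667)
Y + F*152 = 0 + (⅔)*152 = 0 + 304/3 = 304/3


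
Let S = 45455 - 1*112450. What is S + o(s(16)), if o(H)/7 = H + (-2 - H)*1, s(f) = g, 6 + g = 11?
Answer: -67009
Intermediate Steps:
g = 5 (g = -6 + 11 = 5)
S = -66995 (S = 45455 - 112450 = -66995)
s(f) = 5
o(H) = -14 (o(H) = 7*(H + (-2 - H)*1) = 7*(H + (-2 - H)) = 7*(-2) = -14)
S + o(s(16)) = -66995 - 14 = -67009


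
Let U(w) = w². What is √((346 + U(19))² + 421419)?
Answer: 2*√230317 ≈ 959.83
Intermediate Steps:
√((346 + U(19))² + 421419) = √((346 + 19²)² + 421419) = √((346 + 361)² + 421419) = √(707² + 421419) = √(499849 + 421419) = √921268 = 2*√230317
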